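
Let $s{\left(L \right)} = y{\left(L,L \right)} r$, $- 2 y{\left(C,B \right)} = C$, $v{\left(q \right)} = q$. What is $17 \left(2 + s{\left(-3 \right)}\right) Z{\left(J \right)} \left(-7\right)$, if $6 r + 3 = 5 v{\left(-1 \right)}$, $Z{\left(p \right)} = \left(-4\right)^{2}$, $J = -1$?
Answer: $0$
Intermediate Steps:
$y{\left(C,B \right)} = - \frac{C}{2}$
$Z{\left(p \right)} = 16$
$r = - \frac{4}{3}$ ($r = - \frac{1}{2} + \frac{5 \left(-1\right)}{6} = - \frac{1}{2} + \frac{1}{6} \left(-5\right) = - \frac{1}{2} - \frac{5}{6} = - \frac{4}{3} \approx -1.3333$)
$s{\left(L \right)} = \frac{2 L}{3}$ ($s{\left(L \right)} = - \frac{L}{2} \left(- \frac{4}{3}\right) = \frac{2 L}{3}$)
$17 \left(2 + s{\left(-3 \right)}\right) Z{\left(J \right)} \left(-7\right) = 17 \left(2 + \frac{2}{3} \left(-3\right)\right) 16 \left(-7\right) = 17 \left(2 - 2\right) 16 \left(-7\right) = 17 \cdot 0 \cdot 16 \left(-7\right) = 17 \cdot 0 \left(-7\right) = 0 \left(-7\right) = 0$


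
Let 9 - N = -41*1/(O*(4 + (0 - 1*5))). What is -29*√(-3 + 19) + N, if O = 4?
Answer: -469/4 ≈ -117.25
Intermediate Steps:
N = -5/4 (N = 9 - (-41)/(4*(4 + (0 - 1*5))) = 9 - (-41)/(4*(4 + (0 - 5))) = 9 - (-41)/(4*(4 - 5)) = 9 - (-41)/(4*(-1)) = 9 - (-41)/(-4) = 9 - (-41)*(-1)/4 = 9 - 1*41/4 = 9 - 41/4 = -5/4 ≈ -1.2500)
-29*√(-3 + 19) + N = -29*√(-3 + 19) - 5/4 = -29*√16 - 5/4 = -29*4 - 5/4 = -116 - 5/4 = -469/4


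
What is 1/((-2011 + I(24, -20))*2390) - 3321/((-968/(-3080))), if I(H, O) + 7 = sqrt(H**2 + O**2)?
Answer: -565513596073199/53517869460 - sqrt(61)/2432630430 ≈ -10567.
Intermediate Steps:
I(H, O) = -7 + sqrt(H**2 + O**2)
1/((-2011 + I(24, -20))*2390) - 3321/((-968/(-3080))) = 1/(-2011 + (-7 + sqrt(24**2 + (-20)**2))*2390) - 3321/((-968/(-3080))) = (1/2390)/(-2011 + (-7 + sqrt(576 + 400))) - 3321/((-968*(-1/3080))) = (1/2390)/(-2011 + (-7 + sqrt(976))) - 3321/11/35 = (1/2390)/(-2011 + (-7 + 4*sqrt(61))) - 3321*35/11 = (1/2390)/(-2018 + 4*sqrt(61)) - 116235/11 = 1/(2390*(-2018 + 4*sqrt(61))) - 116235/11 = -116235/11 + 1/(2390*(-2018 + 4*sqrt(61)))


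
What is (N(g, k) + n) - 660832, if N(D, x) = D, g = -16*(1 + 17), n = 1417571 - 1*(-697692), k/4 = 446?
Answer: 1454143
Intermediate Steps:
k = 1784 (k = 4*446 = 1784)
n = 2115263 (n = 1417571 + 697692 = 2115263)
g = -288 (g = -16*18 = -288)
(N(g, k) + n) - 660832 = (-288 + 2115263) - 660832 = 2114975 - 660832 = 1454143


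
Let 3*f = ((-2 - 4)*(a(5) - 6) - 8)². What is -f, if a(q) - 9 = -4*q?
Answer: -8836/3 ≈ -2945.3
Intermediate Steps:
a(q) = 9 - 4*q
f = 8836/3 (f = ((-2 - 4)*((9 - 4*5) - 6) - 8)²/3 = (-6*((9 - 20) - 6) - 8)²/3 = (-6*(-11 - 6) - 8)²/3 = (-6*(-17) - 8)²/3 = (102 - 8)²/3 = (⅓)*94² = (⅓)*8836 = 8836/3 ≈ 2945.3)
-f = -1*8836/3 = -8836/3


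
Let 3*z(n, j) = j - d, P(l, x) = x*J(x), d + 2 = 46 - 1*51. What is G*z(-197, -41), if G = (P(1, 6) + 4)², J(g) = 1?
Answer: -3400/3 ≈ -1133.3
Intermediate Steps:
d = -7 (d = -2 + (46 - 1*51) = -2 + (46 - 51) = -2 - 5 = -7)
P(l, x) = x (P(l, x) = x*1 = x)
z(n, j) = 7/3 + j/3 (z(n, j) = (j - 1*(-7))/3 = (j + 7)/3 = (7 + j)/3 = 7/3 + j/3)
G = 100 (G = (6 + 4)² = 10² = 100)
G*z(-197, -41) = 100*(7/3 + (⅓)*(-41)) = 100*(7/3 - 41/3) = 100*(-34/3) = -3400/3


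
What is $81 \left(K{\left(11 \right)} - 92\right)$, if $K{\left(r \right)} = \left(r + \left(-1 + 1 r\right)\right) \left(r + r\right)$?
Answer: $29970$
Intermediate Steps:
$K{\left(r \right)} = 2 r \left(-1 + 2 r\right)$ ($K{\left(r \right)} = \left(r + \left(-1 + r\right)\right) 2 r = \left(-1 + 2 r\right) 2 r = 2 r \left(-1 + 2 r\right)$)
$81 \left(K{\left(11 \right)} - 92\right) = 81 \left(2 \cdot 11 \left(-1 + 2 \cdot 11\right) - 92\right) = 81 \left(2 \cdot 11 \left(-1 + 22\right) - 92\right) = 81 \left(2 \cdot 11 \cdot 21 - 92\right) = 81 \left(462 - 92\right) = 81 \cdot 370 = 29970$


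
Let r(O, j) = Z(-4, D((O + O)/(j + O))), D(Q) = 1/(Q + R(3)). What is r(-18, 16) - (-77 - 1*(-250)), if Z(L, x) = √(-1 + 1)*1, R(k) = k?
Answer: -173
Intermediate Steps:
D(Q) = 1/(3 + Q) (D(Q) = 1/(Q + 3) = 1/(3 + Q))
Z(L, x) = 0 (Z(L, x) = √0*1 = 0*1 = 0)
r(O, j) = 0
r(-18, 16) - (-77 - 1*(-250)) = 0 - (-77 - 1*(-250)) = 0 - (-77 + 250) = 0 - 1*173 = 0 - 173 = -173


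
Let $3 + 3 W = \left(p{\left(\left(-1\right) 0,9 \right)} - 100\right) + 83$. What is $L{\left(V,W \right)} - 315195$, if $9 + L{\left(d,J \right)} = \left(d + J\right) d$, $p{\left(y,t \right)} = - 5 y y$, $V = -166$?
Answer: $- \frac{859624}{3} \approx -2.8654 \cdot 10^{5}$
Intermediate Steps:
$p{\left(y,t \right)} = - 5 y^{2}$
$W = - \frac{20}{3}$ ($W = -1 + \frac{\left(- 5 \left(\left(-1\right) 0\right)^{2} - 100\right) + 83}{3} = -1 + \frac{\left(- 5 \cdot 0^{2} - 100\right) + 83}{3} = -1 + \frac{\left(\left(-5\right) 0 - 100\right) + 83}{3} = -1 + \frac{\left(0 - 100\right) + 83}{3} = -1 + \frac{-100 + 83}{3} = -1 + \frac{1}{3} \left(-17\right) = -1 - \frac{17}{3} = - \frac{20}{3} \approx -6.6667$)
$L{\left(d,J \right)} = -9 + d \left(J + d\right)$ ($L{\left(d,J \right)} = -9 + \left(d + J\right) d = -9 + \left(J + d\right) d = -9 + d \left(J + d\right)$)
$L{\left(V,W \right)} - 315195 = \left(-9 + \left(-166\right)^{2} - - \frac{3320}{3}\right) - 315195 = \left(-9 + 27556 + \frac{3320}{3}\right) - 315195 = \frac{85961}{3} - 315195 = - \frac{859624}{3}$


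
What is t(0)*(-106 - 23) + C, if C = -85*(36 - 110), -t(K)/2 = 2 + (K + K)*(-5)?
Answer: 6806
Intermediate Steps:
t(K) = -4 + 20*K (t(K) = -2*(2 + (K + K)*(-5)) = -2*(2 + (2*K)*(-5)) = -2*(2 - 10*K) = -4 + 20*K)
C = 6290 (C = -85*(-74) = 6290)
t(0)*(-106 - 23) + C = (-4 + 20*0)*(-106 - 23) + 6290 = (-4 + 0)*(-129) + 6290 = -4*(-129) + 6290 = 516 + 6290 = 6806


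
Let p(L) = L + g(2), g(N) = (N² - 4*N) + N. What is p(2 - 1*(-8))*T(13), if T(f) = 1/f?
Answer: 8/13 ≈ 0.61539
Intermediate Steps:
g(N) = N² - 3*N
p(L) = -2 + L (p(L) = L + 2*(-3 + 2) = L + 2*(-1) = L - 2 = -2 + L)
p(2 - 1*(-8))*T(13) = (-2 + (2 - 1*(-8)))/13 = (-2 + (2 + 8))*(1/13) = (-2 + 10)*(1/13) = 8*(1/13) = 8/13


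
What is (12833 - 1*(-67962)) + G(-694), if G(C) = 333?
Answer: 81128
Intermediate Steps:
(12833 - 1*(-67962)) + G(-694) = (12833 - 1*(-67962)) + 333 = (12833 + 67962) + 333 = 80795 + 333 = 81128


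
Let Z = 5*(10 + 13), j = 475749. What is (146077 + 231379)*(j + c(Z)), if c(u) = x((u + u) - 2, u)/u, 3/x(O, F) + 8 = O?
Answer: 1135807539773892/6325 ≈ 1.7957e+11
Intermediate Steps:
x(O, F) = 3/(-8 + O)
Z = 115 (Z = 5*23 = 115)
c(u) = 3/(u*(-10 + 2*u)) (c(u) = (3/(-8 + ((u + u) - 2)))/u = (3/(-8 + (2*u - 2)))/u = (3/(-8 + (-2 + 2*u)))/u = (3/(-10 + 2*u))/u = 3/(u*(-10 + 2*u)))
(146077 + 231379)*(j + c(Z)) = (146077 + 231379)*(475749 + (3/2)/(115*(-5 + 115))) = 377456*(475749 + (3/2)*(1/115)/110) = 377456*(475749 + (3/2)*(1/115)*(1/110)) = 377456*(475749 + 3/25300) = 377456*(12036449703/25300) = 1135807539773892/6325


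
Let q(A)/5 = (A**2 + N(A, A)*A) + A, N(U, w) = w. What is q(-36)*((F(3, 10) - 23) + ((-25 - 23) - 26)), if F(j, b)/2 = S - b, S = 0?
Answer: -1495260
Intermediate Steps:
F(j, b) = -2*b (F(j, b) = 2*(0 - b) = 2*(-b) = -2*b)
q(A) = 5*A + 10*A**2 (q(A) = 5*((A**2 + A*A) + A) = 5*((A**2 + A**2) + A) = 5*(2*A**2 + A) = 5*(A + 2*A**2) = 5*A + 10*A**2)
q(-36)*((F(3, 10) - 23) + ((-25 - 23) - 26)) = (5*(-36)*(1 + 2*(-36)))*((-2*10 - 23) + ((-25 - 23) - 26)) = (5*(-36)*(1 - 72))*((-20 - 23) + (-48 - 26)) = (5*(-36)*(-71))*(-43 - 74) = 12780*(-117) = -1495260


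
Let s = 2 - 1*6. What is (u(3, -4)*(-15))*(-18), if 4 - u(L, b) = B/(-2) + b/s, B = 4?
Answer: 1350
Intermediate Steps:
s = -4 (s = 2 - 6 = -4)
u(L, b) = 6 + b/4 (u(L, b) = 4 - (4/(-2) + b/(-4)) = 4 - (4*(-½) + b*(-¼)) = 4 - (-2 - b/4) = 4 + (2 + b/4) = 6 + b/4)
(u(3, -4)*(-15))*(-18) = ((6 + (¼)*(-4))*(-15))*(-18) = ((6 - 1)*(-15))*(-18) = (5*(-15))*(-18) = -75*(-18) = 1350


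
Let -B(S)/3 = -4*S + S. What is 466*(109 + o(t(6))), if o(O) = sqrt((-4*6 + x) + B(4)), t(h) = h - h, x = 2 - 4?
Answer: 50794 + 466*sqrt(10) ≈ 52268.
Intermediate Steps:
x = -2
t(h) = 0
B(S) = 9*S (B(S) = -3*(-4*S + S) = -(-9)*S = 9*S)
o(O) = sqrt(10) (o(O) = sqrt((-4*6 - 2) + 9*4) = sqrt((-24 - 2) + 36) = sqrt(-26 + 36) = sqrt(10))
466*(109 + o(t(6))) = 466*(109 + sqrt(10)) = 50794 + 466*sqrt(10)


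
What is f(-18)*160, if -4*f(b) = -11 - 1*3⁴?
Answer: 3680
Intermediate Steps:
f(b) = 23 (f(b) = -(-11 - 1*3⁴)/4 = -(-11 - 1*81)/4 = -(-11 - 81)/4 = -¼*(-92) = 23)
f(-18)*160 = 23*160 = 3680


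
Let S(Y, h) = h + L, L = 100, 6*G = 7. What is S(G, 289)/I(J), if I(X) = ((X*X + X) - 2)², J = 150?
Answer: 389/512931904 ≈ 7.5838e-7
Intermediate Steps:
G = 7/6 (G = (⅙)*7 = 7/6 ≈ 1.1667)
S(Y, h) = 100 + h (S(Y, h) = h + 100 = 100 + h)
I(X) = (-2 + X + X²)² (I(X) = ((X² + X) - 2)² = ((X + X²) - 2)² = (-2 + X + X²)²)
S(G, 289)/I(J) = (100 + 289)/((-2 + 150 + 150²)²) = 389/((-2 + 150 + 22500)²) = 389/(22648²) = 389/512931904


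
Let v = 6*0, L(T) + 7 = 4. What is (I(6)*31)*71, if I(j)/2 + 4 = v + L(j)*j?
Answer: -96844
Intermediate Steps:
L(T) = -3 (L(T) = -7 + 4 = -3)
v = 0
I(j) = -8 - 6*j (I(j) = -8 + 2*(0 - 3*j) = -8 + 2*(-3*j) = -8 - 6*j)
(I(6)*31)*71 = ((-8 - 6*6)*31)*71 = ((-8 - 36)*31)*71 = -44*31*71 = -1364*71 = -96844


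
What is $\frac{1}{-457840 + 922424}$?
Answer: $\frac{1}{464584} \approx 2.1525 \cdot 10^{-6}$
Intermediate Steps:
$\frac{1}{-457840 + 922424} = \frac{1}{464584}$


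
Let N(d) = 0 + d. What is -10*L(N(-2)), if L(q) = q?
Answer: 20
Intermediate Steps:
N(d) = d
-10*L(N(-2)) = -10*(-2) = 20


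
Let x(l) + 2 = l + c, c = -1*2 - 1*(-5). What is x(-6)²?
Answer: 25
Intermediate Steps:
c = 3 (c = -2 + 5 = 3)
x(l) = 1 + l (x(l) = -2 + (l + 3) = -2 + (3 + l) = 1 + l)
x(-6)² = (1 - 6)² = (-5)² = 25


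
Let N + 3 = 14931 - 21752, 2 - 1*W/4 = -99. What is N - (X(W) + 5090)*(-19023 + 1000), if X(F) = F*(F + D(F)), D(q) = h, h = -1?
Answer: 3026090922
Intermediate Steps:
D(q) = -1
W = 404 (W = 8 - 4*(-99) = 8 + 396 = 404)
X(F) = F*(-1 + F) (X(F) = F*(F - 1) = F*(-1 + F))
N = -6824 (N = -3 + (14931 - 21752) = -3 - 6821 = -6824)
N - (X(W) + 5090)*(-19023 + 1000) = -6824 - (404*(-1 + 404) + 5090)*(-19023 + 1000) = -6824 - (404*403 + 5090)*(-18023) = -6824 - (162812 + 5090)*(-18023) = -6824 - 167902*(-18023) = -6824 - 1*(-3026097746) = -6824 + 3026097746 = 3026090922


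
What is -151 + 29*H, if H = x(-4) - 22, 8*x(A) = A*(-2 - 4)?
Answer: -702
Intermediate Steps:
x(A) = -3*A/4 (x(A) = (A*(-2 - 4))/8 = (A*(-6))/8 = (-6*A)/8 = -3*A/4)
H = -19 (H = -¾*(-4) - 22 = 3 - 22 = -19)
-151 + 29*H = -151 + 29*(-19) = -151 - 551 = -702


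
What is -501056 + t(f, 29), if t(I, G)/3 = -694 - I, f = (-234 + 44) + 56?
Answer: -502736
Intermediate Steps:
f = -134 (f = -190 + 56 = -134)
t(I, G) = -2082 - 3*I (t(I, G) = 3*(-694 - I) = -2082 - 3*I)
-501056 + t(f, 29) = -501056 + (-2082 - 3*(-134)) = -501056 + (-2082 + 402) = -501056 - 1680 = -502736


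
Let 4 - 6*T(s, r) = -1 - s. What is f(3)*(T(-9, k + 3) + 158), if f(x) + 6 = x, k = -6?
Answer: -472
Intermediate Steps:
f(x) = -6 + x
T(s, r) = 5/6 + s/6 (T(s, r) = 2/3 - (-1 - s)/6 = 2/3 + (1/6 + s/6) = 5/6 + s/6)
f(3)*(T(-9, k + 3) + 158) = (-6 + 3)*((5/6 + (1/6)*(-9)) + 158) = -3*((5/6 - 3/2) + 158) = -3*(-2/3 + 158) = -3*472/3 = -472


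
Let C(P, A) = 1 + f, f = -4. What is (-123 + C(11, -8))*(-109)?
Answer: 13734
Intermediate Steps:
C(P, A) = -3 (C(P, A) = 1 - 4 = -3)
(-123 + C(11, -8))*(-109) = (-123 - 3)*(-109) = -126*(-109) = 13734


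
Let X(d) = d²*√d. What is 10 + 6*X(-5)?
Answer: 10 + 150*I*√5 ≈ 10.0 + 335.41*I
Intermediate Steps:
X(d) = d^(5/2)
10 + 6*X(-5) = 10 + 6*(-5)^(5/2) = 10 + 6*(25*I*√5) = 10 + 150*I*√5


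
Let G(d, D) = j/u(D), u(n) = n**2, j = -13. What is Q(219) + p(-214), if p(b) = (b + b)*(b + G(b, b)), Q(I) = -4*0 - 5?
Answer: 9799822/107 ≈ 91587.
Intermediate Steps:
G(d, D) = -13/D**2
Q(I) = -5 (Q(I) = 0 - 5 = -5)
p(b) = 2*b*(b - 13/b**2) (p(b) = (b + b)*(b - 13/b**2) = (2*b)*(b - 13/b**2) = 2*b*(b - 13/b**2))
Q(219) + p(-214) = -5 + 2*(-13 + (-214)**3)/(-214) = -5 + 2*(-1/214)*(-13 - 9800344) = -5 + 2*(-1/214)*(-9800357) = -5 + 9800357/107 = 9799822/107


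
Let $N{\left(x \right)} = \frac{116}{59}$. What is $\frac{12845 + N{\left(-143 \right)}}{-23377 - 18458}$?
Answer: $- \frac{252657}{822755} \approx -0.30709$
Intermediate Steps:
$N{\left(x \right)} = \frac{116}{59}$ ($N{\left(x \right)} = 116 \cdot \frac{1}{59} = \frac{116}{59}$)
$\frac{12845 + N{\left(-143 \right)}}{-23377 - 18458} = \frac{12845 + \frac{116}{59}}{-23377 - 18458} = \frac{757971}{59 \left(-41835\right)} = \frac{757971}{59} \left(- \frac{1}{41835}\right) = - \frac{252657}{822755}$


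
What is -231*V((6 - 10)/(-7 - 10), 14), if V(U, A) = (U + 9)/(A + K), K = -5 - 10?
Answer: 36267/17 ≈ 2133.4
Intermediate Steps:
K = -15
V(U, A) = (9 + U)/(-15 + A) (V(U, A) = (U + 9)/(A - 15) = (9 + U)/(-15 + A))
-231*V((6 - 10)/(-7 - 10), 14) = -231*(9 + (6 - 10)/(-7 - 10))/(-15 + 14) = -231*(9 - 4/(-17))/(-1) = -(-231)*(9 - 4*(-1/17)) = -(-231)*(9 + 4/17) = -(-231)*157/17 = -231*(-157/17) = 36267/17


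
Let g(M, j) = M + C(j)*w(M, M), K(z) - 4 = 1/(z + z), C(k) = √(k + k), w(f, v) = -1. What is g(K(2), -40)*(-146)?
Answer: -1241/2 + 584*I*√5 ≈ -620.5 + 1305.9*I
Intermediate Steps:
C(k) = √2*√k (C(k) = √(2*k) = √2*√k)
K(z) = 4 + 1/(2*z) (K(z) = 4 + 1/(z + z) = 4 + 1/(2*z))
g(M, j) = M - √2*√j (g(M, j) = M + (√2*√j)*(-1) = M - √2*√j)
g(K(2), -40)*(-146) = ((4 + (½)/2) - √2*√(-40))*(-146) = ((4 + (½)*(½)) - √2*2*I*√10)*(-146) = ((4 + ¼) - 4*I*√5)*(-146) = (17/4 - 4*I*√5)*(-146) = -1241/2 + 584*I*√5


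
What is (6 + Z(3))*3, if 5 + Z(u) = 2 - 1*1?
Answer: 6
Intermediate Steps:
Z(u) = -4 (Z(u) = -5 + (2 - 1*1) = -5 + (2 - 1) = -5 + 1 = -4)
(6 + Z(3))*3 = (6 - 4)*3 = 2*3 = 6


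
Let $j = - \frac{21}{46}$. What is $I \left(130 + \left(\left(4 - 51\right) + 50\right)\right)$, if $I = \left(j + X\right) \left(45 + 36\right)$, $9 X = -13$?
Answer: $- \frac{942039}{46} \approx -20479.0$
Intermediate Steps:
$j = - \frac{21}{46}$ ($j = \left(-21\right) \frac{1}{46} = - \frac{21}{46} \approx -0.45652$)
$X = - \frac{13}{9}$ ($X = \frac{1}{9} \left(-13\right) = - \frac{13}{9} \approx -1.4444$)
$I = - \frac{7083}{46}$ ($I = \left(- \frac{21}{46} - \frac{13}{9}\right) \left(45 + 36\right) = \left(- \frac{787}{414}\right) 81 = - \frac{7083}{46} \approx -153.98$)
$I \left(130 + \left(\left(4 - 51\right) + 50\right)\right) = - \frac{7083 \left(130 + \left(\left(4 - 51\right) + 50\right)\right)}{46} = - \frac{7083 \left(130 + \left(-47 + 50\right)\right)}{46} = - \frac{7083 \left(130 + 3\right)}{46} = \left(- \frac{7083}{46}\right) 133 = - \frac{942039}{46}$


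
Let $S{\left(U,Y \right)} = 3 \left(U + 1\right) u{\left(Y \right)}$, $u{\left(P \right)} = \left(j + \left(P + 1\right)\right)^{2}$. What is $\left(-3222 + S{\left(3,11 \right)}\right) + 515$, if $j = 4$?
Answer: $365$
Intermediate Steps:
$u{\left(P \right)} = \left(5 + P\right)^{2}$ ($u{\left(P \right)} = \left(4 + \left(P + 1\right)\right)^{2} = \left(4 + \left(1 + P\right)\right)^{2} = \left(5 + P\right)^{2}$)
$S{\left(U,Y \right)} = \left(5 + Y\right)^{2} \left(3 + 3 U\right)$ ($S{\left(U,Y \right)} = 3 \left(U + 1\right) \left(5 + Y\right)^{2} = 3 \left(1 + U\right) \left(5 + Y\right)^{2} = \left(3 + 3 U\right) \left(5 + Y\right)^{2} = \left(5 + Y\right)^{2} \left(3 + 3 U\right)$)
$\left(-3222 + S{\left(3,11 \right)}\right) + 515 = \left(-3222 + 3 \left(5 + 11\right)^{2} \left(1 + 3\right)\right) + 515 = \left(-3222 + 3 \cdot 16^{2} \cdot 4\right) + 515 = \left(-3222 + 3 \cdot 256 \cdot 4\right) + 515 = \left(-3222 + 3072\right) + 515 = -150 + 515 = 365$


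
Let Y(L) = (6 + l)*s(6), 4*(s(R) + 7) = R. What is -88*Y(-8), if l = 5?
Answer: 5324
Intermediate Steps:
s(R) = -7 + R/4
Y(L) = -121/2 (Y(L) = (6 + 5)*(-7 + (¼)*6) = 11*(-7 + 3/2) = 11*(-11/2) = -121/2)
-88*Y(-8) = -88*(-121/2) = 5324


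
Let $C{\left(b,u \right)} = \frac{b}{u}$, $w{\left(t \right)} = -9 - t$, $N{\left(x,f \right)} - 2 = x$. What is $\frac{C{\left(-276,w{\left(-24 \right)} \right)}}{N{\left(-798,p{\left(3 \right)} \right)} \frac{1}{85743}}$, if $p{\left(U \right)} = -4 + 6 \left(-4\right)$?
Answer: $\frac{1972089}{995} \approx 1982.0$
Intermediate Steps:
$p{\left(U \right)} = -28$ ($p{\left(U \right)} = -4 - 24 = -28$)
$N{\left(x,f \right)} = 2 + x$
$\frac{C{\left(-276,w{\left(-24 \right)} \right)}}{N{\left(-798,p{\left(3 \right)} \right)} \frac{1}{85743}} = \frac{\left(-276\right) \frac{1}{-9 - -24}}{\left(2 - 798\right) \frac{1}{85743}} = \frac{\left(-276\right) \frac{1}{-9 + 24}}{\left(-796\right) \frac{1}{85743}} = \frac{\left(-276\right) \frac{1}{15}}{- \frac{796}{85743}} = \left(-276\right) \frac{1}{15} \left(- \frac{85743}{796}\right) = \left(- \frac{92}{5}\right) \left(- \frac{85743}{796}\right) = \frac{1972089}{995}$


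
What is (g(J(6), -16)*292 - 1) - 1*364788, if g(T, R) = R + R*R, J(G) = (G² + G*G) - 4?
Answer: -294709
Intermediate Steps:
J(G) = -4 + 2*G² (J(G) = (G² + G²) - 4 = 2*G² - 4 = -4 + 2*G²)
g(T, R) = R + R²
(g(J(6), -16)*292 - 1) - 1*364788 = (-16*(1 - 16)*292 - 1) - 1*364788 = (-16*(-15)*292 - 1) - 364788 = (240*292 - 1) - 364788 = (70080 - 1) - 364788 = 70079 - 364788 = -294709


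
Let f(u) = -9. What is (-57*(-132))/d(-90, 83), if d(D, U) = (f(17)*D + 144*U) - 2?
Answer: 171/290 ≈ 0.58965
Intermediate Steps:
d(D, U) = -2 - 9*D + 144*U (d(D, U) = (-9*D + 144*U) - 2 = -2 - 9*D + 144*U)
(-57*(-132))/d(-90, 83) = (-57*(-132))/(-2 - 9*(-90) + 144*83) = 7524/(-2 + 810 + 11952) = 7524/12760 = 7524*(1/12760) = 171/290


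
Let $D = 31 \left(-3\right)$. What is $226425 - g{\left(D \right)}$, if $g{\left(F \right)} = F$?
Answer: $226518$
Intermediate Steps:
$D = -93$
$226425 - g{\left(D \right)} = 226425 - -93 = 226425 + 93 = 226518$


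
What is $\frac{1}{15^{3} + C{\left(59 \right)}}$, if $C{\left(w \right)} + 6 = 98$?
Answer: $\frac{1}{3467} \approx 0.00028843$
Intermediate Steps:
$C{\left(w \right)} = 92$ ($C{\left(w \right)} = -6 + 98 = 92$)
$\frac{1}{15^{3} + C{\left(59 \right)}} = \frac{1}{15^{3} + 92} = \frac{1}{3375 + 92} = \frac{1}{3467}$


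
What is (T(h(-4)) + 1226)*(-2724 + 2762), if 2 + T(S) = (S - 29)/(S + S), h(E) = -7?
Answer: 326268/7 ≈ 46610.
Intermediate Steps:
T(S) = -2 + (-29 + S)/(2*S) (T(S) = -2 + (S - 29)/(S + S) = -2 + (-29 + S)/((2*S)) = -2 + (-29 + S)*(1/(2*S)) = -2 + (-29 + S)/(2*S))
(T(h(-4)) + 1226)*(-2724 + 2762) = ((½)*(-29 - 3*(-7))/(-7) + 1226)*(-2724 + 2762) = ((½)*(-⅐)*(-29 + 21) + 1226)*38 = ((½)*(-⅐)*(-8) + 1226)*38 = (4/7 + 1226)*38 = (8586/7)*38 = 326268/7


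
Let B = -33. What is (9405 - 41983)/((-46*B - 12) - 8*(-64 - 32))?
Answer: -16289/1137 ≈ -14.326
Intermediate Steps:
(9405 - 41983)/((-46*B - 12) - 8*(-64 - 32)) = (9405 - 41983)/((-46*(-33) - 12) - 8*(-64 - 32)) = -32578/((1518 - 12) - 8*(-96)) = -32578/(1506 + 768) = -32578/2274 = -32578*1/2274 = -16289/1137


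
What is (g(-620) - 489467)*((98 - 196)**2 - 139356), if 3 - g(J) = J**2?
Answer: 113385601728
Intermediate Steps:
g(J) = 3 - J**2
(g(-620) - 489467)*((98 - 196)**2 - 139356) = ((3 - 1*(-620)**2) - 489467)*((98 - 196)**2 - 139356) = ((3 - 1*384400) - 489467)*((-98)**2 - 139356) = ((3 - 384400) - 489467)*(9604 - 139356) = (-384397 - 489467)*(-129752) = -873864*(-129752) = 113385601728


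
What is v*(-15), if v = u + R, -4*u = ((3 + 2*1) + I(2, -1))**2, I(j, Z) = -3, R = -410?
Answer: 6165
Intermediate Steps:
u = -1 (u = -((3 + 2*1) - 3)**2/4 = -((3 + 2) - 3)**2/4 = -(5 - 3)**2/4 = -1/4*2**2 = -1/4*4 = -1)
v = -411 (v = -1 - 410 = -411)
v*(-15) = -411*(-15) = 6165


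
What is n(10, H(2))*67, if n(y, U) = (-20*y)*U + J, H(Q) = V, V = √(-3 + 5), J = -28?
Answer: -1876 - 13400*√2 ≈ -20826.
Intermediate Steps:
V = √2 ≈ 1.4142
H(Q) = √2
n(y, U) = -28 - 20*U*y (n(y, U) = (-20*y)*U - 28 = -20*U*y - 28 = -28 - 20*U*y)
n(10, H(2))*67 = (-28 - 20*√2*10)*67 = (-28 - 200*√2)*67 = -1876 - 13400*√2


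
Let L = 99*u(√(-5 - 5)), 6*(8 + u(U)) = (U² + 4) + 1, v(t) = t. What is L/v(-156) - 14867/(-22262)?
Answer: 7262457/1157624 ≈ 6.2736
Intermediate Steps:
u(U) = -43/6 + U²/6 (u(U) = -8 + ((U² + 4) + 1)/6 = -8 + ((4 + U²) + 1)/6 = -8 + (5 + U²)/6 = -8 + (⅚ + U²/6) = -43/6 + U²/6)
L = -1749/2 (L = 99*(-43/6 + (√(-5 - 5))²/6) = 99*(-43/6 + (√(-10))²/6) = 99*(-43/6 + (I*√10)²/6) = 99*(-43/6 + (⅙)*(-10)) = 99*(-43/6 - 5/3) = 99*(-53/6) = -1749/2 ≈ -874.50)
L/v(-156) - 14867/(-22262) = -1749/2/(-156) - 14867/(-22262) = -1749/2*(-1/156) - 14867*(-1/22262) = 583/104 + 14867/22262 = 7262457/1157624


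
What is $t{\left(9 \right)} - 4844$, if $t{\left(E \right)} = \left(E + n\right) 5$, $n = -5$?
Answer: $-4824$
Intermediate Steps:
$t{\left(E \right)} = -25 + 5 E$ ($t{\left(E \right)} = \left(E - 5\right) 5 = \left(-5 + E\right) 5 = -25 + 5 E$)
$t{\left(9 \right)} - 4844 = \left(-25 + 5 \cdot 9\right) - 4844 = \left(-25 + 45\right) - 4844 = 20 - 4844 = -4824$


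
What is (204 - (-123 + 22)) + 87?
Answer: 392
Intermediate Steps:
(204 - (-123 + 22)) + 87 = (204 - 1*(-101)) + 87 = (204 + 101) + 87 = 305 + 87 = 392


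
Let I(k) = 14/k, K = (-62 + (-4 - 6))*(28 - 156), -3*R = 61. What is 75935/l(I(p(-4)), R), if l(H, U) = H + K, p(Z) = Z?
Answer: 30374/3685 ≈ 8.2426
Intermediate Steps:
R = -61/3 (R = -⅓*61 = -61/3 ≈ -20.333)
K = 9216 (K = (-62 - 10)*(-128) = -72*(-128) = 9216)
l(H, U) = 9216 + H (l(H, U) = H + 9216 = 9216 + H)
75935/l(I(p(-4)), R) = 75935/(9216 + 14/(-4)) = 75935/(9216 + 14*(-¼)) = 75935/(9216 - 7/2) = 75935/(18425/2) = 75935*(2/18425) = 30374/3685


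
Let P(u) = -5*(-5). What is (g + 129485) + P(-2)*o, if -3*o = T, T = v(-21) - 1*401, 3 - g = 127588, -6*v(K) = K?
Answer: 10425/2 ≈ 5212.5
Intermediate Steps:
v(K) = -K/6
g = -127585 (g = 3 - 1*127588 = 3 - 127588 = -127585)
T = -795/2 (T = -⅙*(-21) - 1*401 = 7/2 - 401 = -795/2 ≈ -397.50)
P(u) = 25
o = 265/2 (o = -⅓*(-795/2) = 265/2 ≈ 132.50)
(g + 129485) + P(-2)*o = (-127585 + 129485) + 25*(265/2) = 1900 + 6625/2 = 10425/2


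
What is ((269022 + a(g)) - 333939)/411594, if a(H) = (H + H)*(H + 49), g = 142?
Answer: -10673/411594 ≈ -0.025931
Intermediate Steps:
a(H) = 2*H*(49 + H) (a(H) = (2*H)*(49 + H) = 2*H*(49 + H))
((269022 + a(g)) - 333939)/411594 = ((269022 + 2*142*(49 + 142)) - 333939)/411594 = ((269022 + 2*142*191) - 333939)*(1/411594) = ((269022 + 54244) - 333939)*(1/411594) = (323266 - 333939)*(1/411594) = -10673*1/411594 = -10673/411594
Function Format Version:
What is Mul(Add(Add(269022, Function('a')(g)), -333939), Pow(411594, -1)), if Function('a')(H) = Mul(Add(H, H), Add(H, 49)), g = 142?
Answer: Rational(-10673, 411594) ≈ -0.025931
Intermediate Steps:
Function('a')(H) = Mul(2, H, Add(49, H)) (Function('a')(H) = Mul(Mul(2, H), Add(49, H)) = Mul(2, H, Add(49, H)))
Mul(Add(Add(269022, Function('a')(g)), -333939), Pow(411594, -1)) = Mul(Add(Add(269022, Mul(2, 142, Add(49, 142))), -333939), Pow(411594, -1)) = Mul(Add(Add(269022, Mul(2, 142, 191)), -333939), Rational(1, 411594)) = Mul(Add(Add(269022, 54244), -333939), Rational(1, 411594)) = Mul(Add(323266, -333939), Rational(1, 411594)) = Mul(-10673, Rational(1, 411594)) = Rational(-10673, 411594)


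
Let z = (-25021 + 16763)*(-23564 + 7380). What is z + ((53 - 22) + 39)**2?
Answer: 133652372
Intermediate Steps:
z = 133647472 (z = -8258*(-16184) = 133647472)
z + ((53 - 22) + 39)**2 = 133647472 + ((53 - 22) + 39)**2 = 133647472 + (31 + 39)**2 = 133647472 + 70**2 = 133647472 + 4900 = 133652372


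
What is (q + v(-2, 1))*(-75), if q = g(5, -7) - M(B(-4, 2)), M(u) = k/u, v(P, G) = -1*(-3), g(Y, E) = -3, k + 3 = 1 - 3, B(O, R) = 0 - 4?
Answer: 375/4 ≈ 93.750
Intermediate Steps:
B(O, R) = -4
k = -5 (k = -3 + (1 - 3) = -3 - 2 = -5)
v(P, G) = 3
M(u) = -5/u
q = -17/4 (q = -3 - (-5)/(-4) = -3 - (-5)*(-1)/4 = -3 - 1*5/4 = -3 - 5/4 = -17/4 ≈ -4.2500)
(q + v(-2, 1))*(-75) = (-17/4 + 3)*(-75) = -5/4*(-75) = 375/4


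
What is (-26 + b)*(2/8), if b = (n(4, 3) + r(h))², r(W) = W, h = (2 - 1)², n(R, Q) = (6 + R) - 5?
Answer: 5/2 ≈ 2.5000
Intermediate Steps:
n(R, Q) = 1 + R
h = 1 (h = 1² = 1)
b = 36 (b = ((1 + 4) + 1)² = (5 + 1)² = 6² = 36)
(-26 + b)*(2/8) = (-26 + 36)*(2/8) = 10*(2*(⅛)) = 10*(¼) = 5/2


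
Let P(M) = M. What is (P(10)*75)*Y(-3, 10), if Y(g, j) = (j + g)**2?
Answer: 36750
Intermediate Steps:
Y(g, j) = (g + j)**2
(P(10)*75)*Y(-3, 10) = (10*75)*(-3 + 10)**2 = 750*7**2 = 750*49 = 36750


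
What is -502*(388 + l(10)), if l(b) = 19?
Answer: -204314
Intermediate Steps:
-502*(388 + l(10)) = -502*(388 + 19) = -502*407 = -204314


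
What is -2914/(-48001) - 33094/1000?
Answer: -792815547/24000500 ≈ -33.033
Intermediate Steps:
-2914/(-48001) - 33094/1000 = -2914*(-1/48001) - 33094*1/1000 = 2914/48001 - 16547/500 = -792815547/24000500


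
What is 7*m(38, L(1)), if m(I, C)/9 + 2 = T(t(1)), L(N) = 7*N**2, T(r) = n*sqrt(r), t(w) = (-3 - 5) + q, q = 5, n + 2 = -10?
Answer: -126 - 756*I*sqrt(3) ≈ -126.0 - 1309.4*I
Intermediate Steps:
n = -12 (n = -2 - 10 = -12)
t(w) = -3 (t(w) = (-3 - 5) + 5 = -8 + 5 = -3)
T(r) = -12*sqrt(r)
m(I, C) = -18 - 108*I*sqrt(3) (m(I, C) = -18 + 9*(-12*I*sqrt(3)) = -18 - 108*I*sqrt(3))
7*m(38, L(1)) = 7*(-18 - 108*I*sqrt(3)) = -126 - 756*I*sqrt(3)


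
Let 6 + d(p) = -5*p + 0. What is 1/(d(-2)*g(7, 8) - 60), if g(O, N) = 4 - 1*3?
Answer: -1/56 ≈ -0.017857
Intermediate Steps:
g(O, N) = 1 (g(O, N) = 4 - 3 = 1)
d(p) = -6 - 5*p (d(p) = -6 + (-5*p + 0) = -6 - 5*p)
1/(d(-2)*g(7, 8) - 60) = 1/((-6 - 5*(-2))*1 - 60) = 1/((-6 + 10)*1 - 60) = 1/(4*1 - 60) = 1/(4 - 60) = 1/(-56) = -1/56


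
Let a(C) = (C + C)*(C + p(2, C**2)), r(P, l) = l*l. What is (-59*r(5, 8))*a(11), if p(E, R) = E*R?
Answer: -21017216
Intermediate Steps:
r(P, l) = l**2
a(C) = 2*C*(C + 2*C**2) (a(C) = (C + C)*(C + 2*C**2) = (2*C)*(C + 2*C**2) = 2*C*(C + 2*C**2))
(-59*r(5, 8))*a(11) = (-59*8**2)*(11**2*(2 + 4*11)) = (-59*64)*(121*(2 + 44)) = -456896*46 = -3776*5566 = -21017216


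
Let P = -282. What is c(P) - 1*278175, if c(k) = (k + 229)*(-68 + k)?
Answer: -259625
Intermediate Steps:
c(k) = (-68 + k)*(229 + k) (c(k) = (229 + k)*(-68 + k) = (-68 + k)*(229 + k))
c(P) - 1*278175 = (-15572 + (-282)² + 161*(-282)) - 1*278175 = (-15572 + 79524 - 45402) - 278175 = 18550 - 278175 = -259625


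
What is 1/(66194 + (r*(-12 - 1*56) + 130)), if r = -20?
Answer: 1/67684 ≈ 1.4775e-5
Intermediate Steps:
1/(66194 + (r*(-12 - 1*56) + 130)) = 1/(66194 + (-20*(-12 - 1*56) + 130)) = 1/(66194 + (-20*(-12 - 56) + 130)) = 1/(66194 + (-20*(-68) + 130)) = 1/(66194 + (1360 + 130)) = 1/(66194 + 1490) = 1/67684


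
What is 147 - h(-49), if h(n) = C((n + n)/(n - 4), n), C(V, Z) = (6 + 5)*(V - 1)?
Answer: 7296/53 ≈ 137.66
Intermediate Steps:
C(V, Z) = -11 + 11*V (C(V, Z) = 11*(-1 + V) = -11 + 11*V)
h(n) = -11 + 22*n/(-4 + n) (h(n) = -11 + 11*((n + n)/(n - 4)) = -11 + 11*((2*n)/(-4 + n)) = -11 + 11*(2*n/(-4 + n)) = -11 + 22*n/(-4 + n))
147 - h(-49) = 147 - 11*(4 - 49)/(-4 - 49) = 147 - 11*(-45)/(-53) = 147 - 11*(-1)*(-45)/53 = 147 - 1*495/53 = 147 - 495/53 = 7296/53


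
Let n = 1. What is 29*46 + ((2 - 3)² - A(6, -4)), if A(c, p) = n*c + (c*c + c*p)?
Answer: 1317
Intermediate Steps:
A(c, p) = c + c² + c*p (A(c, p) = 1*c + (c*c + c*p) = c + (c² + c*p) = c + c² + c*p)
29*46 + ((2 - 3)² - A(6, -4)) = 29*46 + ((2 - 3)² - 6*(1 + 6 - 4)) = 1334 + ((-1)² - 6*3) = 1334 + (1 - 1*18) = 1334 + (1 - 18) = 1334 - 17 = 1317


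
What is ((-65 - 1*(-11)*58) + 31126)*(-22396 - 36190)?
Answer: -1857117614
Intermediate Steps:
((-65 - 1*(-11)*58) + 31126)*(-22396 - 36190) = ((-65 + 11*58) + 31126)*(-58586) = ((-65 + 638) + 31126)*(-58586) = (573 + 31126)*(-58586) = 31699*(-58586) = -1857117614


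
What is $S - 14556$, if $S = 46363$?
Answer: $31807$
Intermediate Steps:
$S - 14556 = 46363 - 14556 = 31807$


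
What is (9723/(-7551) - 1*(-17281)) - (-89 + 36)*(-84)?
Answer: 32287352/2517 ≈ 12828.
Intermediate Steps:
(9723/(-7551) - 1*(-17281)) - (-89 + 36)*(-84) = (9723*(-1/7551) + 17281) - (-53)*(-84) = (-3241/2517 + 17281) - 1*4452 = 43493036/2517 - 4452 = 32287352/2517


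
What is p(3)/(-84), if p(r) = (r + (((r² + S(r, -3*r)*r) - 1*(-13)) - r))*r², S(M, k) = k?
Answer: 15/28 ≈ 0.53571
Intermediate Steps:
p(r) = r²*(13 - 2*r²) (p(r) = (r + (((r² + (-3*r)*r) - 1*(-13)) - r))*r² = (r + (((r² - 3*r²) + 13) - r))*r² = (r + ((-2*r² + 13) - r))*r² = (r + ((13 - 2*r²) - r))*r² = (r + (13 - r - 2*r²))*r² = (13 - 2*r²)*r² = r²*(13 - 2*r²))
p(3)/(-84) = (3²*(13 - 2*3²))/(-84) = (9*(13 - 2*9))*(-1/84) = (9*(13 - 18))*(-1/84) = (9*(-5))*(-1/84) = -45*(-1/84) = 15/28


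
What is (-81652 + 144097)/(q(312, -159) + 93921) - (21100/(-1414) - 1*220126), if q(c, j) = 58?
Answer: 14626901124343/66443153 ≈ 2.2014e+5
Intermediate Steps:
(-81652 + 144097)/(q(312, -159) + 93921) - (21100/(-1414) - 1*220126) = (-81652 + 144097)/(58 + 93921) - (21100/(-1414) - 1*220126) = 62445/93979 - (21100*(-1/1414) - 220126) = 62445*(1/93979) - (-10550/707 - 220126) = 62445/93979 - 1*(-155639632/707) = 62445/93979 + 155639632/707 = 14626901124343/66443153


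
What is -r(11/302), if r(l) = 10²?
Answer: -100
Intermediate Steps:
r(l) = 100
-r(11/302) = -1*100 = -100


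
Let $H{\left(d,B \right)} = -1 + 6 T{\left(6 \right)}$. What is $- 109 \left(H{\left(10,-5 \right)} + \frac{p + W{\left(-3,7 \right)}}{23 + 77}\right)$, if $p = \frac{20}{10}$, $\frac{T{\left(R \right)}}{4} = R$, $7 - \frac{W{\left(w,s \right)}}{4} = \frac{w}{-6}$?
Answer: $- \frac{390438}{25} \approx -15618.0$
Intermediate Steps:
$W{\left(w,s \right)} = 28 + \frac{2 w}{3}$ ($W{\left(w,s \right)} = 28 - 4 \frac{w}{-6} = 28 - 4 w \left(- \frac{1}{6}\right) = 28 - 4 \left(- \frac{w}{6}\right) = 28 + \frac{2 w}{3}$)
$T{\left(R \right)} = 4 R$
$p = 2$ ($p = 20 \cdot \frac{1}{10} = 2$)
$H{\left(d,B \right)} = 143$ ($H{\left(d,B \right)} = -1 + 6 \cdot 4 \cdot 6 = -1 + 6 \cdot 24 = -1 + 144 = 143$)
$- 109 \left(H{\left(10,-5 \right)} + \frac{p + W{\left(-3,7 \right)}}{23 + 77}\right) = - 109 \left(143 + \frac{2 + \left(28 + \frac{2}{3} \left(-3\right)\right)}{23 + 77}\right) = - 109 \left(143 + \frac{2 + \left(28 - 2\right)}{100}\right) = - 109 \left(143 + \left(2 + 26\right) \frac{1}{100}\right) = - 109 \left(143 + 28 \cdot \frac{1}{100}\right) = - 109 \left(143 + \frac{7}{25}\right) = \left(-109\right) \frac{3582}{25} = - \frac{390438}{25}$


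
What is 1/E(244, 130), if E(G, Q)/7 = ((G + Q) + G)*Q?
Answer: 1/562380 ≈ 1.7782e-6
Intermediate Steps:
E(G, Q) = 7*Q*(Q + 2*G) (E(G, Q) = 7*(((G + Q) + G)*Q) = 7*((Q + 2*G)*Q) = 7*(Q*(Q + 2*G)) = 7*Q*(Q + 2*G))
1/E(244, 130) = 1/(7*130*(130 + 2*244)) = 1/(7*130*(130 + 488)) = 1/(7*130*618) = 1/562380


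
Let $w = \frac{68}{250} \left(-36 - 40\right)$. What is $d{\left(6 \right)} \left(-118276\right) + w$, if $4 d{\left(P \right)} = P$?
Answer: $- \frac{22179334}{125} \approx -1.7743 \cdot 10^{5}$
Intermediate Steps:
$d{\left(P \right)} = \frac{P}{4}$
$w = - \frac{2584}{125}$ ($w = 68 \cdot \frac{1}{250} \left(-76\right) = \frac{34}{125} \left(-76\right) = - \frac{2584}{125} \approx -20.672$)
$d{\left(6 \right)} \left(-118276\right) + w = \frac{1}{4} \cdot 6 \left(-118276\right) - \frac{2584}{125} = \frac{3}{2} \left(-118276\right) - \frac{2584}{125} = -177414 - \frac{2584}{125} = - \frac{22179334}{125}$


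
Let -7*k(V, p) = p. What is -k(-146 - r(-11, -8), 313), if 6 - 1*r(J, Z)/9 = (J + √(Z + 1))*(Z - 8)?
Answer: 313/7 ≈ 44.714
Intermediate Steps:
r(J, Z) = 54 - 9*(-8 + Z)*(J + √(1 + Z)) (r(J, Z) = 54 - 9*(J + √(Z + 1))*(Z - 8) = 54 - 9*(J + √(1 + Z))*(-8 + Z) = 54 - 9*(-8 + Z)*(J + √(1 + Z)))
k(V, p) = -p/7
-k(-146 - r(-11, -8), 313) = -(-1)*313/7 = -1*(-313/7) = 313/7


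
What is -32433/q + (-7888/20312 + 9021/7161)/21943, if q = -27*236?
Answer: 46378712145583/9111795026796 ≈ 5.0900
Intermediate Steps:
q = -6372
-32433/q + (-7888/20312 + 9021/7161)/21943 = -32433/(-6372) + (-7888/20312 + 9021/7161)/21943 = -32433*(-1/6372) + (-7888*1/20312 + 9021*(1/7161))*(1/21943) = 10811/2124 + (-986/2539 + 97/77)*(1/21943) = 10811/2124 + (170361/195503)*(1/21943) = 10811/2124 + 170361/4289922329 = 46378712145583/9111795026796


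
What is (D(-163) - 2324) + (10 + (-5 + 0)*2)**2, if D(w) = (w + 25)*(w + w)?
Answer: 42664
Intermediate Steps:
D(w) = 2*w*(25 + w) (D(w) = (25 + w)*(2*w) = 2*w*(25 + w))
(D(-163) - 2324) + (10 + (-5 + 0)*2)**2 = (2*(-163)*(25 - 163) - 2324) + (10 + (-5 + 0)*2)**2 = (2*(-163)*(-138) - 2324) + (10 - 5*2)**2 = (44988 - 2324) + (10 - 10)**2 = 42664 + 0**2 = 42664 + 0 = 42664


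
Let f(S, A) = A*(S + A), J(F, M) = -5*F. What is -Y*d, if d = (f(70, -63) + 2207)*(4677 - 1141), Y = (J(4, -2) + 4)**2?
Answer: -1598611456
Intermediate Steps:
f(S, A) = A*(A + S)
Y = 256 (Y = (-5*4 + 4)**2 = (-20 + 4)**2 = (-16)**2 = 256)
d = 6244576 (d = (-63*(-63 + 70) + 2207)*(4677 - 1141) = (-63*7 + 2207)*3536 = (-441 + 2207)*3536 = 1766*3536 = 6244576)
-Y*d = -256*6244576 = -1*1598611456 = -1598611456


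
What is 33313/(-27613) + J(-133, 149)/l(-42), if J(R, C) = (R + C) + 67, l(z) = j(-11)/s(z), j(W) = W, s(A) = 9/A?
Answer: 1745435/4252402 ≈ 0.41046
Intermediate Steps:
l(z) = -11*z/9
J(R, C) = 67 + C + R (J(R, C) = (C + R) + 67 = 67 + C + R)
33313/(-27613) + J(-133, 149)/l(-42) = 33313/(-27613) + (67 + 149 - 133)/((-11/9*(-42))) = 33313*(-1/27613) + 83/(154/3) = -33313/27613 + 83*(3/154) = -33313/27613 + 249/154 = 1745435/4252402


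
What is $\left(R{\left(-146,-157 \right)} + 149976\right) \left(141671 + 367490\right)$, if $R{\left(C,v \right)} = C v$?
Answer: $88032918578$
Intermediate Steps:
$\left(R{\left(-146,-157 \right)} + 149976\right) \left(141671 + 367490\right) = \left(\left(-146\right) \left(-157\right) + 149976\right) \left(141671 + 367490\right) = \left(22922 + 149976\right) 509161 = 172898 \cdot 509161 = 88032918578$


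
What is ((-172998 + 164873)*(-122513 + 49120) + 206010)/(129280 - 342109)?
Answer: -596524135/212829 ≈ -2802.8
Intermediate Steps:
((-172998 + 164873)*(-122513 + 49120) + 206010)/(129280 - 342109) = (-8125*(-73393) + 206010)/(-212829) = (596318125 + 206010)*(-1/212829) = 596524135*(-1/212829) = -596524135/212829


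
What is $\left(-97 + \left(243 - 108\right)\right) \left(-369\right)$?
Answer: $-14022$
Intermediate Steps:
$\left(-97 + \left(243 - 108\right)\right) \left(-369\right) = \left(-97 + 135\right) \left(-369\right) = 38 \left(-369\right) = -14022$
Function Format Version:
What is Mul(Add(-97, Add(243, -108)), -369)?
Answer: -14022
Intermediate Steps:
Mul(Add(-97, Add(243, -108)), -369) = Mul(Add(-97, 135), -369) = Mul(38, -369) = -14022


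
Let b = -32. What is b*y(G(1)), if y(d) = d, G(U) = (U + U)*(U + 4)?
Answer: -320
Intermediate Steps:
G(U) = 2*U*(4 + U) (G(U) = (2*U)*(4 + U) = 2*U*(4 + U))
b*y(G(1)) = -64*(4 + 1) = -64*5 = -32*10 = -320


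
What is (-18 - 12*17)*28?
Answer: -6216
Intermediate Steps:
(-18 - 12*17)*28 = (-18 - 204)*28 = -222*28 = -6216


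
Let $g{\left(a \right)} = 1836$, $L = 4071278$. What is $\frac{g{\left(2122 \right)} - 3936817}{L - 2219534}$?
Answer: $- \frac{3934981}{1851744} \approx -2.125$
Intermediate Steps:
$\frac{g{\left(2122 \right)} - 3936817}{L - 2219534} = \frac{1836 - 3936817}{4071278 - 2219534} = - \frac{3934981}{1851744}$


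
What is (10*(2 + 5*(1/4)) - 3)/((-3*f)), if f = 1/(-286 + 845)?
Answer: -32981/6 ≈ -5496.8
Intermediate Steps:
f = 1/559 ≈ 0.0017889
(10*(2 + 5*(1/4)) - 3)/((-3*f)) = (10*(2 + 5*(1/4)) - 3)/((-3*1/559)) = (10*(2 + 5*(1*(¼))) - 3)/(-3/559) = (10*(2 + 5*(¼)) - 3)*(-559/3) = (10*(2 + 5/4) - 3)*(-559/3) = (10*(13/4) - 3)*(-559/3) = (65/2 - 3)*(-559/3) = (59/2)*(-559/3) = -32981/6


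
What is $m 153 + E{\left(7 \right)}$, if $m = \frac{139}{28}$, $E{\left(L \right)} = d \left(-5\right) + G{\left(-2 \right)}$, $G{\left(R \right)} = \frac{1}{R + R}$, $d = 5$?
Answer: $\frac{5140}{7} \approx 734.29$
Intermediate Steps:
$G{\left(R \right)} = \frac{1}{2 R}$
$E{\left(L \right)} = - \frac{101}{4}$ ($E{\left(L \right)} = 5 \left(-5\right) + \frac{1}{2 \left(-2\right)} = -25 + \frac{1}{2} \left(- \frac{1}{2}\right) = -25 - \frac{1}{4} = - \frac{101}{4}$)
$m = \frac{139}{28}$ ($m = 139 \cdot \frac{1}{28} = \frac{139}{28} \approx 4.9643$)
$m 153 + E{\left(7 \right)} = \frac{139}{28} \cdot 153 - \frac{101}{4} = \frac{21267}{28} - \frac{101}{4} = \frac{5140}{7}$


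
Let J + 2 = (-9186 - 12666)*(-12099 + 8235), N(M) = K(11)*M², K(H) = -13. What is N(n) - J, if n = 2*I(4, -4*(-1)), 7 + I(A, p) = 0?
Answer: -84438674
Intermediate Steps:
I(A, p) = -7 (I(A, p) = -7 + 0 = -7)
n = -14 (n = 2*(-7) = -14)
N(M) = -13*M²
J = 84436126 (J = -2 + (-9186 - 12666)*(-12099 + 8235) = -2 - 21852*(-3864) = -2 + 84436128 = 84436126)
N(n) - J = -13*(-14)² - 1*84436126 = -13*196 - 84436126 = -2548 - 84436126 = -84438674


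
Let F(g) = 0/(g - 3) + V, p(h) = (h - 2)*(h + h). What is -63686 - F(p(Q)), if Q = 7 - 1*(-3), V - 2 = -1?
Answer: -63687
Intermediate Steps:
V = 1 (V = 2 - 1 = 1)
Q = 10 (Q = 7 + 3 = 10)
p(h) = 2*h*(-2 + h) (p(h) = (-2 + h)*(2*h) = 2*h*(-2 + h))
F(g) = 1 (F(g) = 0/(g - 3) + 1 = 0/(-3 + g) + 1 = 0 + 1 = 1)
-63686 - F(p(Q)) = -63686 - 1*1 = -63686 - 1 = -63687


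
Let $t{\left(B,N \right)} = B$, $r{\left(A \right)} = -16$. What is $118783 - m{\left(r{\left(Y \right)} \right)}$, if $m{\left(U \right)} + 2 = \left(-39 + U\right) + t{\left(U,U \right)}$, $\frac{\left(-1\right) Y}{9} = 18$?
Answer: $118856$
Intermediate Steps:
$Y = -162$ ($Y = \left(-9\right) 18 = -162$)
$m{\left(U \right)} = -41 + 2 U$ ($m{\left(U \right)} = -2 + \left(\left(-39 + U\right) + U\right) = -2 + \left(-39 + 2 U\right) = -41 + 2 U$)
$118783 - m{\left(r{\left(Y \right)} \right)} = 118783 - \left(-41 + 2 \left(-16\right)\right) = 118783 - \left(-41 - 32\right) = 118783 - -73 = 118783 + 73 = 118856$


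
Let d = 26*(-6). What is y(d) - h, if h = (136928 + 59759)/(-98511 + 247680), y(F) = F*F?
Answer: 3629980097/149169 ≈ 24335.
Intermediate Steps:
d = -156
y(F) = F²
h = 196687/149169 ≈ 1.3186
y(d) - h = (-156)² - 1*196687/149169 = 24336 - 196687/149169 = 3629980097/149169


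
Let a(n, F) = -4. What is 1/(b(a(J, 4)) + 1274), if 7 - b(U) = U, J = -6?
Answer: 1/1285 ≈ 0.00077821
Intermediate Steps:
b(U) = 7 - U
1/(b(a(J, 4)) + 1274) = 1/((7 - 1*(-4)) + 1274) = 1/((7 + 4) + 1274) = 1/(11 + 1274) = 1/1285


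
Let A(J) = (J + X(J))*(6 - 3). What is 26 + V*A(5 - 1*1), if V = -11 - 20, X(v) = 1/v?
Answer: -1477/4 ≈ -369.25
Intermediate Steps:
X(v) = 1/v
V = -31
A(J) = 3*J + 3/J (A(J) = (J + 1/J)*(6 - 3) = (J + 1/J)*3 = 3*J + 3/J)
26 + V*A(5 - 1*1) = 26 - 31*(3*(5 - 1*1) + 3/(5 - 1*1)) = 26 - 31*(3*(5 - 1) + 3/(5 - 1)) = 26 - 31*(3*4 + 3/4) = 26 - 31*(12 + 3*(¼)) = 26 - 31*(12 + ¾) = 26 - 31*51/4 = 26 - 1581/4 = -1477/4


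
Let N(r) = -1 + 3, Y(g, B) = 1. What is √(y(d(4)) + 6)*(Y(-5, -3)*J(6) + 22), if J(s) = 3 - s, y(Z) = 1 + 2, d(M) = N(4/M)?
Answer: 57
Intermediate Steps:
N(r) = 2
d(M) = 2
y(Z) = 3
√(y(d(4)) + 6)*(Y(-5, -3)*J(6) + 22) = √(3 + 6)*(1*(3 - 1*6) + 22) = √9*(1*(3 - 6) + 22) = 3*(1*(-3) + 22) = 3*(-3 + 22) = 3*19 = 57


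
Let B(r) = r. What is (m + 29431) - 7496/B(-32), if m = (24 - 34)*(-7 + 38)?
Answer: 117421/4 ≈ 29355.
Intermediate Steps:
m = -310 (m = -10*31 = -310)
(m + 29431) - 7496/B(-32) = (-310 + 29431) - 7496/(-32) = 29121 - 7496*(-1/32) = 29121 + 937/4 = 117421/4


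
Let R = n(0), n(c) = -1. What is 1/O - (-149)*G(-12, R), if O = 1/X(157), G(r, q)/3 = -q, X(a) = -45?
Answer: 402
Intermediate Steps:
R = -1
G(r, q) = -3*q (G(r, q) = 3*(-q) = -3*q)
O = -1/45 (O = 1/(-45) = -1/45 ≈ -0.022222)
1/O - (-149)*G(-12, R) = 1/(-1/45) - (-149)*(-3*(-1)) = -45 - (-149)*3 = -45 - 1*(-447) = -45 + 447 = 402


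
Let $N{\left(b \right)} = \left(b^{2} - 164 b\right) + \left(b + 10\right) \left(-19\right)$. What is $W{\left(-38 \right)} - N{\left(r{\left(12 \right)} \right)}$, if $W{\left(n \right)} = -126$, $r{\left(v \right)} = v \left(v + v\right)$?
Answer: $-30176$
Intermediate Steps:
$r{\left(v \right)} = 2 v^{2}$ ($r{\left(v \right)} = v 2 v = 2 v^{2}$)
$N{\left(b \right)} = -190 + b^{2} - 183 b$ ($N{\left(b \right)} = \left(b^{2} - 164 b\right) + \left(10 + b\right) \left(-19\right) = \left(b^{2} - 164 b\right) - \left(190 + 19 b\right) = -190 + b^{2} - 183 b$)
$W{\left(-38 \right)} - N{\left(r{\left(12 \right)} \right)} = -126 - \left(-190 + \left(2 \cdot 12^{2}\right)^{2} - 183 \cdot 2 \cdot 12^{2}\right) = -126 - \left(-190 + \left(2 \cdot 144\right)^{2} - 183 \cdot 2 \cdot 144\right) = -126 - \left(-190 + 288^{2} - 52704\right) = -126 - \left(-190 + 82944 - 52704\right) = -126 - 30050 = -30176$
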